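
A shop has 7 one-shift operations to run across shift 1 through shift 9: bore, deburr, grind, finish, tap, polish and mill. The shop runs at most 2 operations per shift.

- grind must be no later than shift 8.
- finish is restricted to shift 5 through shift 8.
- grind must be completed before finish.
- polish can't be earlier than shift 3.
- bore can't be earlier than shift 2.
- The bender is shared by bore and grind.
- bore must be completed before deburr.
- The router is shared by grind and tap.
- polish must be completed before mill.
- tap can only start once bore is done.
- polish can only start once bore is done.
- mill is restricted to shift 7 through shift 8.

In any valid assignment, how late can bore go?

Bore is available from shift 2; downstream work caps bore at shift 6.
bore at shift 6 is achievable: mill in shift 8, grind in shift 1, finish in shift 5, polish in shift 7, bore in shift 6, deburr in shift 7, tap in shift 8.

shift 6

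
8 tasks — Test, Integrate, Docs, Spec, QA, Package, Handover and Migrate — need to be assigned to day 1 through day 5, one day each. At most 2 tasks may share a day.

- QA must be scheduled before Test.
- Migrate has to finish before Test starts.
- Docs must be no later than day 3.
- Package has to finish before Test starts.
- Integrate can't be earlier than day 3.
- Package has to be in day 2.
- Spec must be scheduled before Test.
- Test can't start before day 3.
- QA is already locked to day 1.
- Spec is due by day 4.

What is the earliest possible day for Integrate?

day 3

Integrate is available from day 3.
Integrate at day 3 is achievable: Package=day 2; Test=day 4; Integrate=day 3; Migrate=day 3; QA=day 1; Spec=day 2; Handover=day 4; Docs=day 1.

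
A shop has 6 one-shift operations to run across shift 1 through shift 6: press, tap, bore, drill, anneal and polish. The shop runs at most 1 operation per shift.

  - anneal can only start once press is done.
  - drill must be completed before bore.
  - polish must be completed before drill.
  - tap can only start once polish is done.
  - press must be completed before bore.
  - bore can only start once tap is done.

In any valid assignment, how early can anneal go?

shift 2

Precedence pushes anneal to at least shift 2.
anneal at shift 2 is achievable: drill -> shift 5, polish -> shift 3, anneal -> shift 2, tap -> shift 4, press -> shift 1, bore -> shift 6.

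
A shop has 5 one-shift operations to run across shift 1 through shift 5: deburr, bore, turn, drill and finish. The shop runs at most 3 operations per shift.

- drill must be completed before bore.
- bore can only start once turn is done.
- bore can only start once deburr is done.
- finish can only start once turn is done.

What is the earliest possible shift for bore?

Precedence pushes bore to at least shift 2.
bore at shift 2 is achievable: deburr -> shift 1; bore -> shift 2; finish -> shift 2; turn -> shift 1; drill -> shift 1.

shift 2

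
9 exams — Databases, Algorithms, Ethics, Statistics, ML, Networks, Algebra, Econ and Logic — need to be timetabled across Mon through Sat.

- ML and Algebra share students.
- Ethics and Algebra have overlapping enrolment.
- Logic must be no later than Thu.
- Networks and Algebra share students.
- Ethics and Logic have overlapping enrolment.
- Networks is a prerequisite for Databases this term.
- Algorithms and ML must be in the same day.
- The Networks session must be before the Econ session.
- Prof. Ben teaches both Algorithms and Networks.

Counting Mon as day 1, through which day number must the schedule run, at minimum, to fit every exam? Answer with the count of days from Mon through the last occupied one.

The precedence chain requires at least 2 distinct days.
Could 2 days be enough, i.e. nothing placed later than Tue? No: Databases must come after Networks (at Mon or later) → {Tue}; Networks must come before Databases (at Tue or earlier) → {Mon}; Algebra can't share with Networks (Mon) → {Tue}; ML can't share with Algebra (Tue) → {Mon}; Algorithms can't share with Networks (Mon) → {Tue}; Algorithms must be in the same day as ML (in {Mon}) → nothing is left.
So 2 days is not enough.
3 works (last occupied day: Wed): for example Databases=Tue, Algebra=Wed, Statistics=Mon, Ethics=Mon, Econ=Tue, ML=Tue, Logic=Tue, Algorithms=Tue, Networks=Mon.

3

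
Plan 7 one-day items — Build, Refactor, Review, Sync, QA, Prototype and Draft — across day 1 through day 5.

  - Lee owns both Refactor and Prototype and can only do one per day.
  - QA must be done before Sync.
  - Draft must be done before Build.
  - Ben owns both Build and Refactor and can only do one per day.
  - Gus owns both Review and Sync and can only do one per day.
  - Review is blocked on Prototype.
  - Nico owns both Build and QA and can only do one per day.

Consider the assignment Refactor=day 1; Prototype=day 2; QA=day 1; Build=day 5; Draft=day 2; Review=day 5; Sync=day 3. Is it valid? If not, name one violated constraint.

Ben owns both Build and Refactor and can only do one per day — holds.
Review is blocked on Prototype — holds.
Lee owns both Refactor and Prototype and can only do one per day — holds.
QA must be done before Sync — holds.
Draft must be done before Build — holds.
Gus owns both Review and Sync and can only do one per day — holds.
Nico owns both Build and QA and can only do one per day — holds.

Valid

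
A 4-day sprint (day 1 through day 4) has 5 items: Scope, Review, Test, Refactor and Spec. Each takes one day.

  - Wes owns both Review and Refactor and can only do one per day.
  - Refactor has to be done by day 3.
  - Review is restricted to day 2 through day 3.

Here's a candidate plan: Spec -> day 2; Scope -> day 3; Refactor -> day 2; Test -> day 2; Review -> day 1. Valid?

Invalid. Review is restricted to day 2 through day 3.

Refactor has to be done by day 3 — holds.
Review is restricted to day 2 through day 3 — violated.
Wes owns both Review and Refactor and can only do one per day — holds.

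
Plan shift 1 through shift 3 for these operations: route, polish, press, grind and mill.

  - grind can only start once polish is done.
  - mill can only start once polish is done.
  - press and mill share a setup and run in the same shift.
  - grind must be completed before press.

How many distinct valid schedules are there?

3

Enumerating: grind=shift 2; press=shift 3; mill=shift 3; route=shift 1; polish=shift 1 | grind -> shift 2; mill -> shift 3; press -> shift 3; route -> shift 2; polish -> shift 1 | press in shift 3; polish in shift 1; route in shift 3; grind in shift 2; mill in shift 3.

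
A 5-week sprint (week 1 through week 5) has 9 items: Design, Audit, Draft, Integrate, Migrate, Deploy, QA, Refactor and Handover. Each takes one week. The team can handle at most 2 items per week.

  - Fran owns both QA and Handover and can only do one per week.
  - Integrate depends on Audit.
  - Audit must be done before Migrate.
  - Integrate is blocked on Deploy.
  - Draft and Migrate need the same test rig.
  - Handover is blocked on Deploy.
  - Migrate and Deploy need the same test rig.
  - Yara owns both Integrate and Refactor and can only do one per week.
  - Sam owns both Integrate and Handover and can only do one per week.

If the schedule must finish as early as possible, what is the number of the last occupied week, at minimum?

week 5

The precedence chain requires at least 2 distinct weeks.
With at most 2 per week and 9 work items, at least 5 weeks are needed.
5 works (last occupied week: week 5): for example Integrate -> week 2, Handover -> week 3, Deploy -> week 1, Audit -> week 1, Migrate -> week 2, Refactor -> week 5, QA -> week 4, Draft -> week 4, Design -> week 3.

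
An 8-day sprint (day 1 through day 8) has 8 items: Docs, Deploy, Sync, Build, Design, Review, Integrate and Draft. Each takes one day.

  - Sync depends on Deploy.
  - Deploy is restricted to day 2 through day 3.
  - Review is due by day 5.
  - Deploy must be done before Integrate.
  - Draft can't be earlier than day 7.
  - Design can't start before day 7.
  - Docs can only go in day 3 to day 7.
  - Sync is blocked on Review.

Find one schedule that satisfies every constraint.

Design -> day 7, Review -> day 1, Integrate -> day 3, Deploy -> day 2, Draft -> day 7, Build -> day 1, Docs -> day 3, Sync -> day 3

Checking: Deploy(day 2) before Integrate(day 3); Review(day 1) before Sync(day 3); Deploy(day 2) before Sync(day 3); Review=day 1 in [day 1,day 5]; Draft=day 7 in [day 7,day 8]; Design=day 7 in [day 7,day 8]; Docs=day 3 in [day 3,day 7]; Deploy=day 2 in [day 2,day 3].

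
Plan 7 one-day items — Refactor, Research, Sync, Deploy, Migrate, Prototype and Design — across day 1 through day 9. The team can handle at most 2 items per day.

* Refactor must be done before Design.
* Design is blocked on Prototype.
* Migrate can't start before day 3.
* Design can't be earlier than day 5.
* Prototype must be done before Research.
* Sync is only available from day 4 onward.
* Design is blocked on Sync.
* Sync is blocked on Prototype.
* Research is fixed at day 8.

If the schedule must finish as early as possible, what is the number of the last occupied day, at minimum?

day 8

The precedence chain requires at least 3 distinct days.
With at most 2 per day and 7 tasks, at least 4 days are needed.
Research can't be placed before day 8, so the schedule must run through at least day 8.
8 works (last occupied day: day 8): for example Migrate -> day 3, Deploy -> day 2, Refactor -> day 1, Research -> day 8, Sync -> day 4, Design -> day 5, Prototype -> day 1.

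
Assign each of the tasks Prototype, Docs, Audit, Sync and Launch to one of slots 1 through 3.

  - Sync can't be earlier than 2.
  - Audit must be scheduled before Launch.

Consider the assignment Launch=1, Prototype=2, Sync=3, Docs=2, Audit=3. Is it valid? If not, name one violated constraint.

Invalid. Audit must be scheduled before Launch.

Audit must be scheduled before Launch — violated.
Sync can't be earlier than 2 — holds.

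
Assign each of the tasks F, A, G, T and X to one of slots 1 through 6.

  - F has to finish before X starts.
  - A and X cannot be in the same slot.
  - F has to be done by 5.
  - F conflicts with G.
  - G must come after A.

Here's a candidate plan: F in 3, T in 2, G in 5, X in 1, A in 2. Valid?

No. F has to finish before X starts is not satisfied.

F has to finish before X starts — violated.
F conflicts with G — holds.
F has to be done by 5 — holds.
G must come after A — holds.
A and X cannot be in the same slot — holds.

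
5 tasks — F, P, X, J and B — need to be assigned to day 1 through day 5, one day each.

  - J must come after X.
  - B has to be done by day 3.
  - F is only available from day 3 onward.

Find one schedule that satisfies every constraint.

F in day 3; X in day 1; J in day 2; B in day 1; P in day 1

Checking: X(day 1) before J(day 2); B=day 1 in [day 1,day 3]; F=day 3 in [day 3,day 5].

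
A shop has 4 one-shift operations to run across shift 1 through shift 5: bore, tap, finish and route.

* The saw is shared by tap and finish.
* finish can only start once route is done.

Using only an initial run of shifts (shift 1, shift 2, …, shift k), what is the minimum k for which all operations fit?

The precedence chain requires at least 2 distinct shifts.
2 works (last occupied shift: shift 2): for example tap in shift 1, bore in shift 1, route in shift 1, finish in shift 2.

2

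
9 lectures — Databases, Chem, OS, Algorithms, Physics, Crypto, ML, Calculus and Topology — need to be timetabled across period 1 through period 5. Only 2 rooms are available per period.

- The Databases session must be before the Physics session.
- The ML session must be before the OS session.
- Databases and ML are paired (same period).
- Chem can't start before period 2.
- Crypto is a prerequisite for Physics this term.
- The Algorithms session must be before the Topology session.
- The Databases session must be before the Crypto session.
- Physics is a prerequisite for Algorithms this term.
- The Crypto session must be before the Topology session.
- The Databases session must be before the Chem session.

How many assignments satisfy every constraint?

Splitting on Chem: it can be period 2 (6), period 3 (6), period 4 (6), period 5 (6). Listing each branch's schedules as (Databases, OS, Algorithms, Physics, Crypto, ML, Calculus, Topology) by period number:
Chem=period 2: (1,3,4,3,2,1,4,5) (1,3,4,3,2,1,5,5) (1,4,4,3,2,1,3,5) (1,4,4,3,2,1,5,5) (1,5,4,3,2,1,3,5) (1,5,4,3,2,1,4,5) — 6.
Chem=period 3: (1,2,4,3,2,1,4,5) (1,2,4,3,2,1,5,5) (1,4,4,3,2,1,2,5) (1,4,4,3,2,1,5,5) (1,5,4,3,2,1,2,5) (1,5,4,3,2,1,4,5) — 6.
Chem=period 4: (1,2,4,3,2,1,3,5) (1,2,4,3,2,1,5,5) (1,3,4,3,2,1,2,5) (1,3,4,3,2,1,5,5) (1,5,4,3,2,1,2,5) (1,5,4,3,2,1,3,5) — 6.
Chem=period 5: (1,2,4,3,2,1,3,5) (1,2,4,3,2,1,4,5) (1,3,4,3,2,1,2,5) (1,3,4,3,2,1,4,5) (1,4,4,3,2,1,2,5) (1,4,4,3,2,1,3,5) — 6.
Summing: 6 + 6 + 6 + 6 = 24.

24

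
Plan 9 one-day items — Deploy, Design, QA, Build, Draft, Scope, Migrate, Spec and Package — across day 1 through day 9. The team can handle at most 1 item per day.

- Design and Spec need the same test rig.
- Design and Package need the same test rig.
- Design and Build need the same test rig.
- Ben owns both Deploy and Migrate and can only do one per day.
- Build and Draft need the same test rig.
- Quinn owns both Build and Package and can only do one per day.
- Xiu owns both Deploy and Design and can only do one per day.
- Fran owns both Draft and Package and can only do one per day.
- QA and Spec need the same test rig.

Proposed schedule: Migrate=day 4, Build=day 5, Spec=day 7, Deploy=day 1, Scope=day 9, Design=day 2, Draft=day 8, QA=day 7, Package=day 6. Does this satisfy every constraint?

Design and Package need the same test rig — holds.
The team can handle at most 1 item per day — violated.
Quinn owns both Build and Package and can only do one per day — holds.
Design and Spec need the same test rig — holds.
Fran owns both Draft and Package and can only do one per day — holds.
QA and Spec need the same test rig — violated.
Build and Draft need the same test rig — holds.
Ben owns both Deploy and Migrate and can only do one per day — holds.
Xiu owns both Deploy and Design and can only do one per day — holds.
Design and Build need the same test rig — holds.

Invalid. QA and Spec need the same test rig.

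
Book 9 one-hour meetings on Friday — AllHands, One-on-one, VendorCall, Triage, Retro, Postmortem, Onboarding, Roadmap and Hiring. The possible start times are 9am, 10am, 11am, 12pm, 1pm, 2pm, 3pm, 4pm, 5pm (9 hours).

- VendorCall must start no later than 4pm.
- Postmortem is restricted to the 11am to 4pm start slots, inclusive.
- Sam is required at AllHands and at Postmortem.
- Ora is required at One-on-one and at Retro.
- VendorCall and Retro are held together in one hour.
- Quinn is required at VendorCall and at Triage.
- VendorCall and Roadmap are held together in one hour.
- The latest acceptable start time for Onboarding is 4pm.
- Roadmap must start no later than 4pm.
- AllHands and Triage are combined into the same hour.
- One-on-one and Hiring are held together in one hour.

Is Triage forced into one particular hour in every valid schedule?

Triage can be 9am (e.g. AllHands=9am, Hiring=9am, One-on-one=9am, Retro=10am, Roadmap=10am, Onboarding=9am, VendorCall=10am, Postmortem=11am, Triage=9am) or 10am (e.g. Triage=10am; AllHands=10am; Onboarding=9am; Roadmap=9am; Postmortem=11am; Retro=9am; VendorCall=9am; Hiring=10am; One-on-one=10am).

No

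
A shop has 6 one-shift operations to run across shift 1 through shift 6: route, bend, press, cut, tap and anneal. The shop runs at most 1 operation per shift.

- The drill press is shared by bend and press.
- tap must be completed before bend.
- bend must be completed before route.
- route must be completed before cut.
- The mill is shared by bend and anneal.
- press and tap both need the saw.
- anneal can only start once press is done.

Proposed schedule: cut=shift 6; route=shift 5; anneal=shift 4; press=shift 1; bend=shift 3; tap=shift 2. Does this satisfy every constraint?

anneal can only start once press is done — holds.
press and tap both need the saw — holds.
The drill press is shared by bend and press — holds.
The mill is shared by bend and anneal — holds.
route must be completed before cut — holds.
tap must be completed before bend — holds.
The shop runs at most 1 operation per shift — holds.
bend must be completed before route — holds.

Yes, all constraints hold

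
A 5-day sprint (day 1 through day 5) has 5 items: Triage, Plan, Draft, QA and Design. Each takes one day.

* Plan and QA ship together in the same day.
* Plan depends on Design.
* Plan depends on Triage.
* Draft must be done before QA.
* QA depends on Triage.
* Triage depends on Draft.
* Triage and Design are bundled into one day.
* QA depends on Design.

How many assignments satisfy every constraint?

Splitting on Triage: it can be day 2 (3), day 3 (4), day 4 (3). Listing each branch's schedules as (Plan, Draft, QA, Design) by day number:
Triage=day 2: (3,1,3,2) (4,1,4,2) (5,1,5,2) — 3.
Triage=day 3: (4,1,4,3) (4,2,4,3) (5,1,5,3) (5,2,5,3) — 4.
Triage=day 4: (5,1,5,4) (5,2,5,4) (5,3,5,4) — 3.
Summing: 3 + 4 + 3 = 10.

10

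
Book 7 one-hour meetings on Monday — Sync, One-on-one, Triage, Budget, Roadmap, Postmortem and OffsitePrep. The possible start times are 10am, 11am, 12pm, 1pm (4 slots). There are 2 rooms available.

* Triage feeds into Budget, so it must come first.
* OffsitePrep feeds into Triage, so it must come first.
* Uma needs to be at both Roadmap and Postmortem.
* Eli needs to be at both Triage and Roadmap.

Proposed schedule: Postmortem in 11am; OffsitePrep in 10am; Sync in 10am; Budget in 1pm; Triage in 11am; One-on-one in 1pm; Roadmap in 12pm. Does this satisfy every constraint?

OffsitePrep feeds into Triage, so it must come first — holds.
There are 2 rooms available — holds.
Eli needs to be at both Triage and Roadmap — holds.
Uma needs to be at both Roadmap and Postmortem — holds.
Triage feeds into Budget, so it must come first — holds.

Valid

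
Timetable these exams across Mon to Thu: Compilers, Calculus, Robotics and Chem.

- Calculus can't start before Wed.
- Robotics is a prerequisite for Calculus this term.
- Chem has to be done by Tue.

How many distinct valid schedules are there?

Splitting on Compilers: it can be Mon (10), Tue (10), Wed (10), Thu (10). Listing each branch's schedules as (Calculus, Robotics, Chem):
Compilers=Mon: (Wed,Mon,Mon) (Wed,Mon,Tue) (Wed,Tue,Mon) (Wed,Tue,Tue) (Thu,Mon,Mon) (Thu,Mon,Tue) (Thu,Tue,Mon) (Thu,Tue,Tue) (Thu,Wed,Mon) (Thu,Wed,Tue) — 10.
Compilers=Tue: (Wed,Mon,Mon) (Wed,Mon,Tue) (Wed,Tue,Mon) (Wed,Tue,Tue) (Thu,Mon,Mon) (Thu,Mon,Tue) (Thu,Tue,Mon) (Thu,Tue,Tue) (Thu,Wed,Mon) (Thu,Wed,Tue) — 10.
Compilers=Wed: (Wed,Mon,Mon) (Wed,Mon,Tue) (Wed,Tue,Mon) (Wed,Tue,Tue) (Thu,Mon,Mon) (Thu,Mon,Tue) (Thu,Tue,Mon) (Thu,Tue,Tue) (Thu,Wed,Mon) (Thu,Wed,Tue) — 10.
Compilers=Thu: (Wed,Mon,Mon) (Wed,Mon,Tue) (Wed,Tue,Mon) (Wed,Tue,Tue) (Thu,Mon,Mon) (Thu,Mon,Tue) (Thu,Tue,Mon) (Thu,Tue,Tue) (Thu,Wed,Mon) (Thu,Wed,Tue) — 10.
Summing: 10 + 10 + 10 + 10 = 40.

40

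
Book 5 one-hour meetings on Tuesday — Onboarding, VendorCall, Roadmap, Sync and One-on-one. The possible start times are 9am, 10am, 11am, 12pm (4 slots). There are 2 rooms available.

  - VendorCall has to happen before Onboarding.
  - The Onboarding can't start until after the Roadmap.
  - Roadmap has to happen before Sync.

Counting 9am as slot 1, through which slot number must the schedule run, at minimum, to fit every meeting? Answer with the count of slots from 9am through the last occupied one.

3 slots

The precedence chain requires at least 2 distinct slots.
With at most 2 per slot and 5 meetings, at least 3 slots are needed.
3 works (last occupied slot: 11am): for example Sync -> 10am; Onboarding -> 10am; VendorCall -> 9am; Roadmap -> 9am; One-on-one -> 11am.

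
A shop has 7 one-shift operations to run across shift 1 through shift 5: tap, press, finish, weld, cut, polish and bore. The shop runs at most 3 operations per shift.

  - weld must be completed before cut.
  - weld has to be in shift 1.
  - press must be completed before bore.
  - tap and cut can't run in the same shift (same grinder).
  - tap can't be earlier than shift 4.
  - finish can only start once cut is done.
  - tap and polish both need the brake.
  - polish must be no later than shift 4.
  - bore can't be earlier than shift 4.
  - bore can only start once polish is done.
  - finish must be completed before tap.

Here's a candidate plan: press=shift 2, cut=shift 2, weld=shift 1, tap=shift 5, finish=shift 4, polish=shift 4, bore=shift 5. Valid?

The shop runs at most 3 operations per shift — holds.
finish must be completed before tap — holds.
tap can't be earlier than shift 4 — holds.
bore can only start once polish is done — holds.
finish can only start once cut is done — holds.
weld must be completed before cut — holds.
polish must be no later than shift 4 — holds.
weld has to be in shift 1 — holds.
press must be completed before bore — holds.
bore can't be earlier than shift 4 — holds.
tap and polish both need the brake — holds.
tap and cut can't run in the same shift (same grinder) — holds.

Valid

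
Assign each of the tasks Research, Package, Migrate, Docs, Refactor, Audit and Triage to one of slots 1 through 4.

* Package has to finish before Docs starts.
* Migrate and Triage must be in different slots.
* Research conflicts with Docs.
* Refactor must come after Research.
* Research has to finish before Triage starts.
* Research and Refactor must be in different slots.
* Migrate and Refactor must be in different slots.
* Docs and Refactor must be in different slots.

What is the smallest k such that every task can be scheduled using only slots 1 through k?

The precedence chain requires at least 2 distinct slots.
Could 2 slots be enough, i.e. nothing placed later than 2? No: Triage must come after Research (at 1 or later) → {2}; Research must come before Triage (at 2 or earlier) → {1}; Docs must come after Package (at 1 or later) → {2}; Refactor must come after Research (at 1 or later) → {2}; Refactor can't share with Docs (2) → nothing is left.
So 2 slots is not enough.
3 works (last occupied slot: 3): for example Refactor=3; Docs=2; Audit=1; Migrate=1; Triage=2; Research=1; Package=1.

3 slots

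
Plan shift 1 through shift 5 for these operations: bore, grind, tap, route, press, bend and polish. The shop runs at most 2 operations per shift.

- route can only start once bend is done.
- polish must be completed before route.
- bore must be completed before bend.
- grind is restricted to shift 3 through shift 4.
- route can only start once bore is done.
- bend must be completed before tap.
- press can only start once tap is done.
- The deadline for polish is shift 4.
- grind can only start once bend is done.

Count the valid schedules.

Splitting on bore: it can be shift 1 (41), shift 2 (3). Listing each branch's schedules as (grind, tap, route, press, bend, polish) by shift number:
bore=shift 1: (3,3,4,4,2,1) (3,3,4,4,2,2) (3,3,4,5,2,1) (3,3,4,5,2,2) (3,3,5,4,2,1) (3,3,5,4,2,2) (3,3,5,4,2,4) (3,3,5,5,2,1) (3,3,5,5,2,2) (3,3,5,5,2,4) (3,4,3,5,2,1) (3,4,3,5,2,2) (3,4,4,5,2,1) (3,4,4,5,2,2) (3,4,4,5,2,3) (3,4,5,5,2,1) (3,4,5,5,2,2) (3,4,5,5,2,3) (3,4,5,5,2,4) (4,3,3,4,2,1) (4,3,3,4,2,2) (4,3,3,5,2,1) (4,3,3,5,2,2) (4,3,4,5,2,1) (4,3,4,5,2,2) (4,3,4,5,2,3) (4,3,5,4,2,1) (4,3,5,4,2,2) (4,3,5,4,2,3) (4,3,5,5,2,1) (4,3,5,5,2,2) (4,3,5,5,2,3) (4,3,5,5,2,4) (4,4,3,5,2,1) (4,4,3,5,2,2) (4,4,5,5,2,1) (4,4,5,5,2,2) (4,4,5,5,2,3) (4,4,5,5,3,1) (4,4,5,5,3,2) (4,4,5,5,3,3) — 41.
bore=shift 2: (4,4,5,5,3,1) (4,4,5,5,3,2) (4,4,5,5,3,3) — 3.
Summing: 41 + 3 = 44.

44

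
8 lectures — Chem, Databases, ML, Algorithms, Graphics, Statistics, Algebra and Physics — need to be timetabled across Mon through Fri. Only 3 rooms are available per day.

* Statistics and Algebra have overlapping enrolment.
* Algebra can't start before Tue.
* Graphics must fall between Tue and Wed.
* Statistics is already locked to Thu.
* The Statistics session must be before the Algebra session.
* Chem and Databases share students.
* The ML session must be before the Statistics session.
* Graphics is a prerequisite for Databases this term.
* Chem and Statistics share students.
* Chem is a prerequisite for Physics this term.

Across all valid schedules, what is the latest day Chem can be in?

Wed

Downstream work caps Chem at Thu.
Chem at Wed is achievable: Statistics=Thu; Graphics=Tue; Databases=Thu; Algebra=Fri; Chem=Wed; ML=Mon; Algorithms=Mon; Physics=Thu.
Nothing later works — the conflict and capacity constraints rule out every day after Wed.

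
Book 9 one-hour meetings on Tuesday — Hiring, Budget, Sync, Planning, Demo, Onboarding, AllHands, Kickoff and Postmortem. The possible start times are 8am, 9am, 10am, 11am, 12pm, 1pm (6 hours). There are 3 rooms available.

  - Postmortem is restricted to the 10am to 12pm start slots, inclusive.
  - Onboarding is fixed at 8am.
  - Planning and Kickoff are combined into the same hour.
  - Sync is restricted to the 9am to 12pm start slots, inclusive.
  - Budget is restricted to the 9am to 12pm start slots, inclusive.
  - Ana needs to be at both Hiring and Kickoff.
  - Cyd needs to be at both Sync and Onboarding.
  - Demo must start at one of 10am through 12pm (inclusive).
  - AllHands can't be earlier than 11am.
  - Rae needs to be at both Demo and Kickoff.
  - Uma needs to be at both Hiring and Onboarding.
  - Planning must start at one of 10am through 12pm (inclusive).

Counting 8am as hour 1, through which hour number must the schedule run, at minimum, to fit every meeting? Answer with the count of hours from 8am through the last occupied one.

With at most 3 per hour and 9 meetings, at least 3 hours are needed.
AllHands can't be placed before 11am — that is hour 4 counting from 8am — so the schedule must run through at least 4 hours.
4 works (last occupied hour: 11am): for example Postmortem=10am, Sync=9am, Onboarding=8am, Kickoff=10am, AllHands=11am, Hiring=9am, Demo=11am, Budget=9am, Planning=10am.

4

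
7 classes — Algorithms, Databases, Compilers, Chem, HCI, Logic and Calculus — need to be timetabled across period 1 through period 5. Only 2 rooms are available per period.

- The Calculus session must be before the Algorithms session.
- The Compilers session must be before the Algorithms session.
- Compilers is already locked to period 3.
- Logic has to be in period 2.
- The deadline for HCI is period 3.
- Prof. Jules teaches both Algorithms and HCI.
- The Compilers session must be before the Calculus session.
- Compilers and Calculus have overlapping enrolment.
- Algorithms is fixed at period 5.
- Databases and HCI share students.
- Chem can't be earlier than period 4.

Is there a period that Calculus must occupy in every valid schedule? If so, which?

period 4

Compilers is fixed at period 3 and must come before Calculus, so Calculus is at least period 4.
Algorithms is fixed at period 5 and must come after Calculus, so Calculus is at most period 4.
So Calculus must be period 4.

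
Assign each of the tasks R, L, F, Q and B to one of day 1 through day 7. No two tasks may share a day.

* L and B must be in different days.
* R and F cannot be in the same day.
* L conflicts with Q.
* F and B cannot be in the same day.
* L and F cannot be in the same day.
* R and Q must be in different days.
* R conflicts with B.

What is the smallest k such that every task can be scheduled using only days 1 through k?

With at most 1 per day and 5 tasks, at least 5 days are needed.
5 works (last occupied day: day 5): for example F in day 3, R in day 1, L in day 2, B in day 5, Q in day 4.

5 days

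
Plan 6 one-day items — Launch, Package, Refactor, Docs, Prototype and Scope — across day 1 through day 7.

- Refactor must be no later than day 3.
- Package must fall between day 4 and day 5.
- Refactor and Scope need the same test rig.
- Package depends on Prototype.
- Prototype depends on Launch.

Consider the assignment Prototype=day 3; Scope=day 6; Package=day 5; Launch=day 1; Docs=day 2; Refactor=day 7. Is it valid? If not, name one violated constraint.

No — it violates: Refactor must be no later than day 3

Refactor must be no later than day 3 — violated.
Refactor and Scope need the same test rig — holds.
Prototype depends on Launch — holds.
Package must fall between day 4 and day 5 — holds.
Package depends on Prototype — holds.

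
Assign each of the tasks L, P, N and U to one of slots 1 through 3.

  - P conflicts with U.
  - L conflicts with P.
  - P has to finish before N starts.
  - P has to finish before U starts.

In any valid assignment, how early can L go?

1

L at 1 is achievable: U in 3; P in 2; N in 3; L in 1.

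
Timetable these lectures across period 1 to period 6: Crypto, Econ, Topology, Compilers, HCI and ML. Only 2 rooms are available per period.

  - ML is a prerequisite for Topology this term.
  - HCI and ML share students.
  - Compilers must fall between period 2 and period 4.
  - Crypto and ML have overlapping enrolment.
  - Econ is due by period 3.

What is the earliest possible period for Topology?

period 2

Precedence pushes Topology to at least period 2.
Topology at period 2 is achievable: Topology=period 2, Econ=period 1, ML=period 1, HCI=period 3, Crypto=period 3, Compilers=period 2.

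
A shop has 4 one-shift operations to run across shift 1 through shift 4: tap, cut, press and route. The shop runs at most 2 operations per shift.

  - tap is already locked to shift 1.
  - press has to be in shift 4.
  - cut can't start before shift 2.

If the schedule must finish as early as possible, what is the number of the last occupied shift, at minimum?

With at most 2 per shift and 4 operations, at least 2 shifts are needed.
press can't be placed before shift 4, so the schedule must run through at least shift 4.
4 works (last occupied shift: shift 4): for example press -> shift 4; cut -> shift 2; route -> shift 1; tap -> shift 1.

shift 4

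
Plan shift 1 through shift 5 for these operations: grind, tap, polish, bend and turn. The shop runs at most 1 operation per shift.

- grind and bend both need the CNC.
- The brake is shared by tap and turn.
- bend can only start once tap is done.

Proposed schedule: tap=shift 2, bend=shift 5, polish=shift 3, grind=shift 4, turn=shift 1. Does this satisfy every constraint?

Yes

The brake is shared by tap and turn — holds.
The shop runs at most 1 operation per shift — holds.
grind and bend both need the CNC — holds.
bend can only start once tap is done — holds.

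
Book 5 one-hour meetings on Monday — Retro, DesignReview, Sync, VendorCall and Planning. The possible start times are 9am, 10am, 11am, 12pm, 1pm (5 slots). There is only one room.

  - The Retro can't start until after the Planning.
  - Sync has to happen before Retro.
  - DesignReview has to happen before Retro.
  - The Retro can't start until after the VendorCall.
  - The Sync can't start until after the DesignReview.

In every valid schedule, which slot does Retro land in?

Precedence pushes Retro to at least 11am.
So Retro is pinned to 1pm.

1pm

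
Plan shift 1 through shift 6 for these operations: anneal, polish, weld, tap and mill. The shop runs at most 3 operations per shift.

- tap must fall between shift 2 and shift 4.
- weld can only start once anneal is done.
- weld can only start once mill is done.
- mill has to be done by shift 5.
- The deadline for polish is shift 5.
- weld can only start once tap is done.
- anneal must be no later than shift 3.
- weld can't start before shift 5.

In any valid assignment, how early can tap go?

Tap is available from shift 2; tap's own window allows nothing later than shift 4.
tap at shift 2 is achievable: polish -> shift 1; anneal -> shift 1; tap -> shift 2; mill -> shift 1; weld -> shift 5.

shift 2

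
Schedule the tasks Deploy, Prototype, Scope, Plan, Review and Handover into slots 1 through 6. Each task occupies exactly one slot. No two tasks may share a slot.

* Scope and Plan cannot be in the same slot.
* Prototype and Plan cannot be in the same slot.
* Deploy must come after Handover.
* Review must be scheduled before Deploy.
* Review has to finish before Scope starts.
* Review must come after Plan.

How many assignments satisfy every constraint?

Splitting on Deploy: it can be 4 (6), 5 (16), 6 (20). Listing each branch's schedules as (Prototype, Scope, Plan, Review, Handover):
Deploy=4: (5,6,1,2,3) (5,6,1,3,2) (5,6,2,3,1) (6,5,1,2,3) (6,5,1,3,2) (6,5,2,3,1) — 6.
Deploy=5: (1,6,2,3,4) (1,6,2,4,3) (1,6,3,4,2) (2,6,1,3,4) (2,6,1,4,3) (2,6,3,4,1) (3,6,1,2,4) (3,6,1,4,2) (3,6,2,4,1) (4,6,1,2,3) (4,6,1,3,2) (4,6,2,3,1) (6,3,1,2,4) (6,4,1,2,3) (6,4,1,3,2) (6,4,2,3,1) — 16.
Deploy=6: (1,4,2,3,5) (1,5,2,3,4) (1,5,2,4,3) (1,5,3,4,2) (2,4,1,3,5) (2,5,1,3,4) (2,5,1,4,3) (2,5,3,4,1) (3,4,1,2,5) (3,5,1,2,4) (3,5,1,4,2) (3,5,2,4,1) (4,3,1,2,5) (4,5,1,2,3) (4,5,1,3,2) (4,5,2,3,1) (5,3,1,2,4) (5,4,1,2,3) (5,4,1,3,2) (5,4,2,3,1) — 20.
Summing: 6 + 16 + 20 = 42.

42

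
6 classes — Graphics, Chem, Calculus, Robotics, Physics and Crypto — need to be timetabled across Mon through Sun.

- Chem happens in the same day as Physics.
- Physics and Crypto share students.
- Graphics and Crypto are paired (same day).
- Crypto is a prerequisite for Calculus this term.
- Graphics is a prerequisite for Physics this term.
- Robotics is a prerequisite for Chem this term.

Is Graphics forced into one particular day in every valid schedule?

Graphics can be Mon (e.g. Chem -> Tue; Robotics -> Mon; Physics -> Tue; Calculus -> Tue; Graphics -> Mon; Crypto -> Mon) or Tue (e.g. Crypto in Tue, Graphics in Tue, Physics in Wed, Robotics in Mon, Calculus in Wed, Chem in Wed).

No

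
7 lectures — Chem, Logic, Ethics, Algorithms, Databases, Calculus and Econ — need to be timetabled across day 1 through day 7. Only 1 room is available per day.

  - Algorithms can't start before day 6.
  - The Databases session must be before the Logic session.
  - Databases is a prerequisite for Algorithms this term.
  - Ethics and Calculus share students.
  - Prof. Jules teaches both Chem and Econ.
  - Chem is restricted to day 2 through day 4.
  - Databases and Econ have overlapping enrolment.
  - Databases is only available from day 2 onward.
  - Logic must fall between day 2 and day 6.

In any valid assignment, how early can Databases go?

day 2

Databases is available from day 2; downstream work caps Databases at day 5.
Databases at day 2 is achievable: Econ -> day 7; Calculus -> day 5; Chem -> day 3; Algorithms -> day 6; Logic -> day 4; Ethics -> day 1; Databases -> day 2.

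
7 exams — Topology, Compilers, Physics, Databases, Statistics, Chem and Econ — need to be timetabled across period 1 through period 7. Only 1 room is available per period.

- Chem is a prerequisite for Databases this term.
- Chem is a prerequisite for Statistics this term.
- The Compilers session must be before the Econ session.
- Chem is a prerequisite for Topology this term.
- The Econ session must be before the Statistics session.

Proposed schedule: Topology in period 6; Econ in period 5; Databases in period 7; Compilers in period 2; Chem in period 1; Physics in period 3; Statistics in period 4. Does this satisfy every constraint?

The Econ session must be before the Statistics session — violated.
Chem is a prerequisite for Statistics this term — holds.
Only 1 room is available per period — holds.
Chem is a prerequisite for Topology this term — holds.
Chem is a prerequisite for Databases this term — holds.
The Compilers session must be before the Econ session — holds.

No — it violates: The Econ session must be before the Statistics session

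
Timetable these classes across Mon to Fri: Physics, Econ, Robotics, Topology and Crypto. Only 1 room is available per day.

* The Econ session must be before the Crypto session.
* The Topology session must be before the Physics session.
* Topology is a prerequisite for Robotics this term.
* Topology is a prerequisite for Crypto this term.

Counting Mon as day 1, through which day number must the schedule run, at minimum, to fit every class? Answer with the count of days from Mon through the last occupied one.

The precedence chain requires at least 2 distinct days.
With at most 1 per day and 5 classes, at least 5 days are needed.
5 works (last occupied day: Fri): for example Robotics in Fri; Crypto in Wed; Physics in Thu; Topology in Mon; Econ in Tue.

5 days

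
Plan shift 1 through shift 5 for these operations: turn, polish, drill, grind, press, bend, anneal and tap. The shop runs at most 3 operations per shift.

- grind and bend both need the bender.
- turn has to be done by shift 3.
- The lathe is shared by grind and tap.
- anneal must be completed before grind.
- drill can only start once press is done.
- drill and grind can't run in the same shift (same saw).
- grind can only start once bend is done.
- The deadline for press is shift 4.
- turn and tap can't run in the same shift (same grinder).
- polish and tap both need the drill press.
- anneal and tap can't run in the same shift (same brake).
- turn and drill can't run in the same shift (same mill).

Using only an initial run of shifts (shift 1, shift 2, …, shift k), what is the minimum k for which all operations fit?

3 shifts

The precedence chain requires at least 2 distinct shifts.
With at most 3 per shift and 8 operations, at least 3 shifts are needed.
3 works (last occupied shift: shift 3): for example tap in shift 3, drill in shift 3, grind in shift 2, anneal in shift 1, press in shift 1, polish in shift 2, turn in shift 2, bend in shift 1.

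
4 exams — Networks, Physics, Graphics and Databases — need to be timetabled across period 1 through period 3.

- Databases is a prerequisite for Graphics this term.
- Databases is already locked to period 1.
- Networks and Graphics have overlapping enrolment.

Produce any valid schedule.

Physics in period 1, Graphics in period 2, Networks in period 1, Databases in period 1

Checking: Databases(period 1) before Graphics(period 2); Networks(period 1) != Graphics(period 2); Databases=period 1 in [period 1,period 1].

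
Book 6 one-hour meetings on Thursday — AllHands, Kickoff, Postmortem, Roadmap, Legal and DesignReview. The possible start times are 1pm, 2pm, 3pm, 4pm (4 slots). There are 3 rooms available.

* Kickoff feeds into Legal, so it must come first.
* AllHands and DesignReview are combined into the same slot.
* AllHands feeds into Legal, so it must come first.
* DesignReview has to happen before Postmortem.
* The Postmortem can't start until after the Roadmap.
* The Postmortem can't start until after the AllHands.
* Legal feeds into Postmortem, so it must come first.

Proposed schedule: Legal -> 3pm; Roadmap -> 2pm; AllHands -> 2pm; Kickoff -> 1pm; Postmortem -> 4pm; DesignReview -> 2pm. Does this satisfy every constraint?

Valid

DesignReview has to happen before Postmortem — holds.
There are 3 rooms available — holds.
Kickoff feeds into Legal, so it must come first — holds.
AllHands and DesignReview are combined into the same slot — holds.
The Postmortem can't start until after the AllHands — holds.
AllHands feeds into Legal, so it must come first — holds.
Legal feeds into Postmortem, so it must come first — holds.
The Postmortem can't start until after the Roadmap — holds.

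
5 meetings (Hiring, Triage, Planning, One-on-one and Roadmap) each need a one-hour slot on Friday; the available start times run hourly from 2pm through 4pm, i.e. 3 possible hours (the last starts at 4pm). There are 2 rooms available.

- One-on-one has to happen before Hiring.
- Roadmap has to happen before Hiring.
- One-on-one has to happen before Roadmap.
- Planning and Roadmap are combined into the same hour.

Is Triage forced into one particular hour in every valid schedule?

No

Triage can be 2pm (e.g. Triage in 2pm; One-on-one in 2pm; Planning in 3pm; Hiring in 4pm; Roadmap in 3pm) or 4pm (e.g. Planning -> 3pm, Hiring -> 4pm, One-on-one -> 2pm, Roadmap -> 3pm, Triage -> 4pm).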